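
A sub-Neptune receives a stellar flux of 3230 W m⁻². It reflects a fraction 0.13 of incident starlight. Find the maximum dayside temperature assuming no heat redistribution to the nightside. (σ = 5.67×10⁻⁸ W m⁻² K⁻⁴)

With no redistribution each surface element balances locally: S(1−A) = σT⁴.
T = [3230 × 0.87 / 5.67×10⁻⁸]^(1/4) = (4.96×10¹⁰)^(1/4) = 472 K.

T_ss ≈ 472 K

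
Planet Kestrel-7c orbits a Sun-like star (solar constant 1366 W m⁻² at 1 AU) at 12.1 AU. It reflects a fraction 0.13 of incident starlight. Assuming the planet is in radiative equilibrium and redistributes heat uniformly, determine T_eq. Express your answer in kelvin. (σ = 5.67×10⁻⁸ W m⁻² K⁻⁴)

T_eq ≈ 77.3 K

Flux at 12.1 AU: S = 1366/12.1² = 9.33 W m⁻².
Energy balance: absorbed = emitted ⇒ πR²·S(1−A) = 4πR²·σT_eq⁴, so T_eq⁴ = S(1−A)/(4σ).
T_eq = [9.33 × 0.87 / (4 × 5.67×10⁻⁸)]^(1/4) = (3.58×10⁷)^(1/4) = 77.3 K.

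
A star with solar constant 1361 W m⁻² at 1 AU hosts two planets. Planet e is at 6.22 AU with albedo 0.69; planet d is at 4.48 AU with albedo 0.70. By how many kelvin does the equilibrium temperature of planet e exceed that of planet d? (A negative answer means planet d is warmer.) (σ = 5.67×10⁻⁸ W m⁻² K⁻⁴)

T_eq = [S₀(1−A)/(4σd²)]^(1/4), so T ∝ (1−A)^(1/4) / √d.
T₁ = [1361×0.31/(4×5.67×10⁻⁸×6.22²)]^(1/4) = 83.27 K.
T₂ = [1361×0.30/(4×5.67×10⁻⁸×4.48²)]^(1/4) = 97.32 K.

ΔT ≈ -14.0 K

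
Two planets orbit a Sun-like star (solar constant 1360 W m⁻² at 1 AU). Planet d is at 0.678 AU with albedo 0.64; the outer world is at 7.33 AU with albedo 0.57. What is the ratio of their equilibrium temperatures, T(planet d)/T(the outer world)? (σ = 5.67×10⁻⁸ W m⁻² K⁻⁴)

T₁/T₂ ≈ 3.145

T_eq = [S₀(1−A)/(4σd²)]^(1/4), so T ∝ (1−A)^(1/4) / √d.
T₁ = [1360×0.36/(4×5.67×10⁻⁸×0.678²)]^(1/4) = 261.78 K.
T₂ = [1360×0.43/(4×5.67×10⁻⁸×7.33²)]^(1/4) = 83.23 K.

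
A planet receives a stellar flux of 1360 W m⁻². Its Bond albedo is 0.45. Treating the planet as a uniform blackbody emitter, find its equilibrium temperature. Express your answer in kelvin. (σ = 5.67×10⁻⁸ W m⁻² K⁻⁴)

T_eq ≈ 240 K

Energy balance: absorbed = emitted ⇒ πR²·S(1−A) = 4πR²·σT_eq⁴, so T_eq⁴ = S(1−A)/(4σ).
T_eq = [1360 × 0.55 / (4 × 5.67×10⁻⁸)]^(1/4) = (3.30×10⁹)^(1/4) = 240 K.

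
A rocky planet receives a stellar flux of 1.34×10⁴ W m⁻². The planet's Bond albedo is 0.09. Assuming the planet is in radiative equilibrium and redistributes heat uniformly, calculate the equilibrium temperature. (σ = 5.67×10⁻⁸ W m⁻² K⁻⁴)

Energy balance: absorbed = emitted ⇒ πR²·S(1−A) = 4πR²·σT_eq⁴, so T_eq⁴ = S(1−A)/(4σ).
T_eq = [1.34×10⁴ × 0.91 / (4 × 5.67×10⁻⁸)]^(1/4) = (5.38×10¹⁰)^(1/4) = 482 K.

T_eq ≈ 482 K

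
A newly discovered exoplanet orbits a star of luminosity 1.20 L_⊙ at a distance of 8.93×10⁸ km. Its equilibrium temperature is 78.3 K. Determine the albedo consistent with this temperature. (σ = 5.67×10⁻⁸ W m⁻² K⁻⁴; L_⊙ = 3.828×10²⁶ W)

d = 8.93×10⁸ km = 8.93×10¹¹ m.
L = 1.20 × 3.828×10²⁶ = 4.59×10²⁶ W.
Flux: S = L/(4πd²) = 4.59×10²⁶/(4π×(8.93×10¹¹)²) = 45.8 W m⁻².
From T_eq⁴ = S(1−A)/(4σ): 1−A = 4σT_eq⁴/S.
1−A = 4 × 5.67×10⁻⁸ × (78.3)⁴ / 45.8 = 0.186.

A ≈ 0.81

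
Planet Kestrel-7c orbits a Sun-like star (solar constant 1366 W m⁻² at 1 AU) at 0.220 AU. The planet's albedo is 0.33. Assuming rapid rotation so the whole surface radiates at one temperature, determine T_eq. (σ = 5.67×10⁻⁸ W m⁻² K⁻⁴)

Flux at 0.220 AU: S = 1366/0.220² = 2.82×10⁴ W m⁻².
Energy balance: absorbed = emitted ⇒ πR²·S(1−A) = 4πR²·σT_eq⁴, so T_eq⁴ = S(1−A)/(4σ).
T_eq = [2.82×10⁴ × 0.67 / (4 × 5.67×10⁻⁸)]^(1/4) = (8.34×10¹⁰)^(1/4) = 537 K.

T_eq ≈ 537 K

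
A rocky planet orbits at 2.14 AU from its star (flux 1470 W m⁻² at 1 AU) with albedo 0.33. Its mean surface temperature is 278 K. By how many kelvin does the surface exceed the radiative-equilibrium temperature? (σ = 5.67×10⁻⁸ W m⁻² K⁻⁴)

ΔT ≈ 102.5 K

S = 1470/2.14² = 321.0 W m⁻².
T_eq = [S(1−A)/(4σ)]^(1/4) = [321.0×0.67/(4×5.67×10⁻⁸)]^(1/4) = 175.5 K.
ΔT = T_surf − T_eq = 278 − 175.5.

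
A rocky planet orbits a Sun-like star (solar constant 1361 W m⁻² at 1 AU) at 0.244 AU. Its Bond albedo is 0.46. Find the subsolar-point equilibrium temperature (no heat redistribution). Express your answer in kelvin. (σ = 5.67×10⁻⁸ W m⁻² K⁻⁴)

T_ss ≈ 683 K

Flux at 0.244 AU: S = 1361/0.244² = 2.29×10⁴ W m⁻².
At the subsolar point the surface absorbs S(1−A) and emits σT⁴ per unit area — no factor of 4, since only the local patch is in balance.
T = [2.29×10⁴ × 0.54 / 5.67×10⁻⁸]^(1/4) = (2.18×10¹¹)^(1/4) = 683 K.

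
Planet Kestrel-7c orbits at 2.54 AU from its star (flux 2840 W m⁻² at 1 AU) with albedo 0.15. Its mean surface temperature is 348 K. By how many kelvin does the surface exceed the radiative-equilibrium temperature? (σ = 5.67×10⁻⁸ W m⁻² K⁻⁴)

ΔT ≈ 146.5 K

S = 2840/2.54² = 440.2 W m⁻².
T_eq = [S(1−A)/(4σ)]^(1/4) = [440.2×0.85/(4×5.67×10⁻⁸)]^(1/4) = 201.5 K.
ΔT = T_surf − T_eq = 348 − 201.5.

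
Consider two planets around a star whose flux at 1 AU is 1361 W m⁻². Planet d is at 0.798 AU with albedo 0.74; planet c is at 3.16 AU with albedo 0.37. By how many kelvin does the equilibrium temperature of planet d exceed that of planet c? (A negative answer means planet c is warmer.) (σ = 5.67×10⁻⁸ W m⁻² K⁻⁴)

T_eq = [S₀(1−A)/(4σd²)]^(1/4), so T ∝ (1−A)^(1/4) / √d.
T₁ = [1361×0.26/(4×5.67×10⁻⁸×0.798²)]^(1/4) = 222.48 K.
T₂ = [1361×0.63/(4×5.67×10⁻⁸×3.16²)]^(1/4) = 139.49 K.

ΔT ≈ 83.0 K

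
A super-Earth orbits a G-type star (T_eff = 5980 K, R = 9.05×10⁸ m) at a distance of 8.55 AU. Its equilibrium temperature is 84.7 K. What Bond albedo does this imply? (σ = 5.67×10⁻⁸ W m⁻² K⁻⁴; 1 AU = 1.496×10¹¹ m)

A ≈ 0.68

d = 8.55 AU = 1.28×10¹² m.
L = 4πR_⋆²σT_⋆⁴ = 4π(9.05×10⁸)² × 5.67×10⁻⁸ × (5980)⁴ = 7.46×10²⁶ W.
S = L/(4πd²) = 36.3 W m⁻².
From T_eq⁴ = S(1−A)/(4σ): 1−A = 4σT_eq⁴/S.
1−A = 4 × 5.67×10⁻⁸ × (84.7)⁴ / 36.3 = 0.322.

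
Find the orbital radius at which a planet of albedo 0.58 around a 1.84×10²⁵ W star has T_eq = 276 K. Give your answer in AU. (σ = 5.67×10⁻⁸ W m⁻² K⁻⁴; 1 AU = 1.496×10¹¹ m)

From T_eq⁴ = L(1−A)/(16πσd²): d = √[L(1−A)/(16πσT_eq⁴)].
d = √[1.84×10²⁵ × 0.42 / (16π × 5.67×10⁻⁸ × (276)⁴)] = 2.16×10¹⁰ m = 0.144 AU.

d ≈ 0.144 AU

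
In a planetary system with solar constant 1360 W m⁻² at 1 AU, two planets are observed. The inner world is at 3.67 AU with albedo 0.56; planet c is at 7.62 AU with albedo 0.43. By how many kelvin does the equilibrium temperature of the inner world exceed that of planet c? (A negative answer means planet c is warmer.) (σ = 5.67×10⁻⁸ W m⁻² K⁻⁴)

T_eq = [S₀(1−A)/(4σd²)]^(1/4), so T ∝ (1−A)^(1/4) / √d.
T₁ = [1360×0.44/(4×5.67×10⁻⁸×3.67²)]^(1/4) = 118.31 K.
T₂ = [1360×0.57/(4×5.67×10⁻⁸×7.62²)]^(1/4) = 87.59 K.

ΔT ≈ 30.7 K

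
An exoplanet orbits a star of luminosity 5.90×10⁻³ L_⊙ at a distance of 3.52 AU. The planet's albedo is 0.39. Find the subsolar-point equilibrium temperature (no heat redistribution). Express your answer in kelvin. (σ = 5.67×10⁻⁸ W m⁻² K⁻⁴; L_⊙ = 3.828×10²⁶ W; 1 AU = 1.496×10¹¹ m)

T_ss ≈ 51.4 K

d = 3.52 AU = 5.27×10¹¹ m.
L = 5.90×10⁻³ × 3.828×10²⁶ = 2.26×10²⁴ W.
Flux: S = L/(4πd²) = 2.26×10²⁴/(4π×(5.27×10¹¹)²) = 0.648 W m⁻².
At the subsolar point the surface absorbs S(1−A) and emits σT⁴ per unit area — no factor of 4, since only the local patch is in balance.
T = [0.648 × 0.61 / 5.67×10⁻⁸]^(1/4) = (6.97×10⁶)^(1/4) = 51.4 K.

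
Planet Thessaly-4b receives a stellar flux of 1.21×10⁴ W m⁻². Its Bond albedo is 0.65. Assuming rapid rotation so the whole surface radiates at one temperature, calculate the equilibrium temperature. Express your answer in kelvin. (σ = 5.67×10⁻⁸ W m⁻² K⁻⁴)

T_eq ≈ 370 K

Energy balance: absorbed = emitted ⇒ πR²·S(1−A) = 4πR²·σT_eq⁴, so T_eq⁴ = S(1−A)/(4σ).
T_eq = [1.21×10⁴ × 0.35 / (4 × 5.67×10⁻⁸)]^(1/4) = (1.87×10¹⁰)^(1/4) = 370 K.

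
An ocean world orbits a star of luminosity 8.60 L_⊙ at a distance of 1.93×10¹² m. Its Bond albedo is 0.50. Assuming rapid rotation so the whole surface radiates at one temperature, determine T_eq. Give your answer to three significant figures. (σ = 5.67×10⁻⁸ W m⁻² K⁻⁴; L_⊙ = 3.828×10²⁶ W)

L = 8.60 × 3.828×10²⁶ = 3.29×10²⁷ W.
Flux: S = L/(4πd²) = 3.29×10²⁷/(4π×(1.93×10¹²)²) = 70.3 W m⁻².
Energy balance: absorbed = emitted ⇒ πR²·S(1−A) = 4πR²·σT_eq⁴, so T_eq⁴ = S(1−A)/(4σ).
T_eq = [70.3 × 0.50 / (4 × 5.67×10⁻⁸)]^(1/4) = (1.55×10⁸)^(1/4) = 112 K.

T_eq ≈ 112 K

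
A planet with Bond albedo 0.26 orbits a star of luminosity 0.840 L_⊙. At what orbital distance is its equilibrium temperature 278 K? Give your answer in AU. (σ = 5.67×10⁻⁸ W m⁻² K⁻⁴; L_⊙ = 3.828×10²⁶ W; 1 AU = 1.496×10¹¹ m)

d ≈ 0.790 AU

L = 0.840 × 3.828×10²⁶ = 3.22×10²⁶ W.
From T_eq⁴ = L(1−A)/(16πσd²): d = √[L(1−A)/(16πσT_eq⁴)].
d = √[3.22×10²⁶ × 0.74 / (16π × 5.67×10⁻⁸ × (278)⁴)] = 1.18×10¹¹ m = 0.790 AU.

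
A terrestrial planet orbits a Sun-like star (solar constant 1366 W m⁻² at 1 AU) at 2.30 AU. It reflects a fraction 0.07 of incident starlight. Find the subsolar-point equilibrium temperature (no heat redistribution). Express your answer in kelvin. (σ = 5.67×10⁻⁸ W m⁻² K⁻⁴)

Flux at 2.30 AU: S = 1366/2.30² = 258 W m⁻².
At the subsolar point the surface absorbs S(1−A) and emits σT⁴ per unit area — no factor of 4, since only the local patch is in balance.
T = [258 × 0.93 / 5.67×10⁻⁸]^(1/4) = (4.24×10⁹)^(1/4) = 255 K.

T_ss ≈ 255 K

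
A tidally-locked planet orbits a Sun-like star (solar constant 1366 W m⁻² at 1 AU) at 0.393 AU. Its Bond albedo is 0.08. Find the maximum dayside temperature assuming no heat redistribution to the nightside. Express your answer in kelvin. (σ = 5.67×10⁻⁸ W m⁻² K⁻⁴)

Flux at 0.393 AU: S = 1366/0.393² = 8840 W m⁻².
With no redistribution each surface element balances locally: S(1−A) = σT⁴.
T = [8840 × 0.92 / 5.67×10⁻⁸]^(1/4) = (1.44×10¹¹)^(1/4) = 615 K.

T_ss ≈ 615 K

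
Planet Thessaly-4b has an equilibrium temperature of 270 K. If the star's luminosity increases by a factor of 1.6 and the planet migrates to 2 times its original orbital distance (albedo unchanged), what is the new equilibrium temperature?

T_eq ∝ L^(1/4) · d^(−1/2).
T′ = 270 × 1.6^(1/4) / 2^(1/2) = 215 K.

T_eq ≈ 215 K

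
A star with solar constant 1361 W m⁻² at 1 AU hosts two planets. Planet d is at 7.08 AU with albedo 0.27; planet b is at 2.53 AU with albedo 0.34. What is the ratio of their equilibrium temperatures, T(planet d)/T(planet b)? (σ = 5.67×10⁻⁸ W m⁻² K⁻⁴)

T₁/T₂ ≈ 0.613

T_eq = [S₀(1−A)/(4σd²)]^(1/4), so T ∝ (1−A)^(1/4) / √d.
T₁ = [1361×0.73/(4×5.67×10⁻⁸×7.08²)]^(1/4) = 96.69 K.
T₂ = [1361×0.66/(4×5.67×10⁻⁸×2.53²)]^(1/4) = 157.72 K.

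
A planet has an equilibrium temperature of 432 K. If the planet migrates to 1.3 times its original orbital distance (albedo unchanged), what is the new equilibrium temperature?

T_eq ∝ L^(1/4) · d^(−1/2).
T′ = 432 / 1.3^(1/2) = 379 K.

T_eq ≈ 379 K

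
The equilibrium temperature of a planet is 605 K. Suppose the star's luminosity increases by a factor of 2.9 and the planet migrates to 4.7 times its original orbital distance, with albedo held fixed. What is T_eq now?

T_eq ≈ 364 K

T_eq ∝ L^(1/4) · d^(−1/2).
T′ = 605 × 2.9^(1/4) / 4.7^(1/2) = 364 K.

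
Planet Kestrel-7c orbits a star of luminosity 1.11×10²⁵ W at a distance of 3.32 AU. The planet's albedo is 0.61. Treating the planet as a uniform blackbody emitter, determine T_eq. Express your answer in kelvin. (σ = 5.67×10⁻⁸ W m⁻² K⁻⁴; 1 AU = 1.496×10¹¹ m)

T_eq ≈ 49.8 K

d = 3.32 AU = 4.97×10¹¹ m.
Flux: S = L/(4πd²) = 1.11×10²⁵/(4π×(4.97×10¹¹)²) = 3.58 W m⁻².
Energy balance: absorbed = emitted ⇒ πR²·S(1−A) = 4πR²·σT_eq⁴, so T_eq⁴ = S(1−A)/(4σ).
T_eq = [3.58 × 0.39 / (4 × 5.67×10⁻⁸)]^(1/4) = (6.16×10⁶)^(1/4) = 49.8 K.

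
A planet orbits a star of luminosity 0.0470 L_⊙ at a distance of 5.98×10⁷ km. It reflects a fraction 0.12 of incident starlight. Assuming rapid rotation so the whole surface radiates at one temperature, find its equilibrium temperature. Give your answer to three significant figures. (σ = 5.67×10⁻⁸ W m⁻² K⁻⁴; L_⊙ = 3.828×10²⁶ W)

d = 5.98×10⁷ km = 5.98×10¹⁰ m.
L = 0.0470 × 3.828×10²⁶ = 1.80×10²⁵ W.
Flux: S = L/(4πd²) = 1.80×10²⁵/(4π×(5.98×10¹⁰)²) = 400 W m⁻².
Energy balance: absorbed = emitted ⇒ πR²·S(1−A) = 4πR²·σT_eq⁴, so T_eq⁴ = S(1−A)/(4σ).
T_eq = [400 × 0.88 / (4 × 5.67×10⁻⁸)]^(1/4) = (1.55×10⁹)^(1/4) = 199 K.

T_eq ≈ 199 K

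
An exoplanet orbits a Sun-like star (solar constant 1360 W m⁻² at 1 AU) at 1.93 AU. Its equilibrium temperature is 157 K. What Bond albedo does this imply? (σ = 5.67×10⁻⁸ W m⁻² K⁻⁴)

Flux at 1.93 AU: S = 1360/1.93² = 365 W m⁻².
From T_eq⁴ = S(1−A)/(4σ): 1−A = 4σT_eq⁴/S.
1−A = 4 × 5.67×10⁻⁸ × (157)⁴ / 365 = 0.377.

A ≈ 0.62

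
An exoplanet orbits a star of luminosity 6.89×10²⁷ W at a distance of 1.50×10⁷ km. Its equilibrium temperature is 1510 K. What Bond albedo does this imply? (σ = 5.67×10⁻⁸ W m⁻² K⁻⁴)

d = 1.50×10⁷ km = 1.50×10¹⁰ m.
Flux: S = L/(4πd²) = 6.89×10²⁷/(4π×(1.50×10¹⁰)²) = 2.44×10⁶ W m⁻².
From T_eq⁴ = S(1−A)/(4σ): 1−A = 4σT_eq⁴/S.
1−A = 4 × 5.67×10⁻⁸ × (1510)⁴ / 2.44×10⁶ = 0.484.

A ≈ 0.52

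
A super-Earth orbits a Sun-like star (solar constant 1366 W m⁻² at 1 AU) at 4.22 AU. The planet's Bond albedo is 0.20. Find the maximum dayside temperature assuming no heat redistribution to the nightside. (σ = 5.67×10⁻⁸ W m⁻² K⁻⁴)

T_ss ≈ 181 K

Flux at 4.22 AU: S = 1366/4.22² = 76.7 W m⁻².
With no redistribution each surface element balances locally: S(1−A) = σT⁴.
T = [76.7 × 0.80 / 5.67×10⁻⁸]^(1/4) = (1.08×10⁹)^(1/4) = 181 K.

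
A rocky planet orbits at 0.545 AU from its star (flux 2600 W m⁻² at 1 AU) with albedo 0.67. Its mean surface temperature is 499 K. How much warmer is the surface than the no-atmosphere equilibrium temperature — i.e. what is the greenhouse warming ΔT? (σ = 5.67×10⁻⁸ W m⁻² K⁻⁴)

ΔT ≈ 163.1 K

S = 2600/0.545² = 8753 W m⁻².
T_eq = [S(1−A)/(4σ)]^(1/4) = [8753×0.33/(4×5.67×10⁻⁸)]^(1/4) = 335.9 K.
ΔT = T_surf − T_eq = 499 − 335.9.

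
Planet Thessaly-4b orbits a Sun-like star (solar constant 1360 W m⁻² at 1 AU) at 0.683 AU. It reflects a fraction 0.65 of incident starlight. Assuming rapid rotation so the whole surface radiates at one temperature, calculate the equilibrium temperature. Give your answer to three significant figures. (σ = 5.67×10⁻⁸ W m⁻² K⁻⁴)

Flux at 0.683 AU: S = 1360/0.683² = 2920 W m⁻².
Energy balance: absorbed = emitted ⇒ πR²·S(1−A) = 4πR²·σT_eq⁴, so T_eq⁴ = S(1−A)/(4σ).
T_eq = [2920 × 0.35 / (4 × 5.67×10⁻⁸)]^(1/4) = (4.50×10⁹)^(1/4) = 259 K.

T_eq ≈ 259 K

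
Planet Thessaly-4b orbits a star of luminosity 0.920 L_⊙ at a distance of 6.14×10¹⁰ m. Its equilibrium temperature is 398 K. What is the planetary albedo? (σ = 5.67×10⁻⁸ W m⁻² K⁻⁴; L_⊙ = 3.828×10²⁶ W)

A ≈ 0.23

L = 0.920 × 3.828×10²⁶ = 3.52×10²⁶ W.
Flux: S = L/(4πd²) = 3.52×10²⁶/(4π×(6.14×10¹⁰)²) = 7430 W m⁻².
From T_eq⁴ = S(1−A)/(4σ): 1−A = 4σT_eq⁴/S.
1−A = 4 × 5.67×10⁻⁸ × (398)⁴ / 7430 = 0.766.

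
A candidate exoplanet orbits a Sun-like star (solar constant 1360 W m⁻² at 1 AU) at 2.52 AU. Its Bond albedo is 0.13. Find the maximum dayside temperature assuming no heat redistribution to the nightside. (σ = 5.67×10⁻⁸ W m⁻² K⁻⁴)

Flux at 2.52 AU: S = 1360/2.52² = 214 W m⁻².
With no redistribution each surface element balances locally: S(1−A) = σT⁴.
T = [214 × 0.87 / 5.67×10⁻⁸]^(1/4) = (3.29×10⁹)^(1/4) = 239 K.

T_ss ≈ 239 K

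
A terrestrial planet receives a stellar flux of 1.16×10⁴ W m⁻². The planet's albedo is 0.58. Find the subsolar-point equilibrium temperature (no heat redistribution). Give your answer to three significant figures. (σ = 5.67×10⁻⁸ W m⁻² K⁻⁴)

T_ss ≈ 541 K

At the subsolar point the surface absorbs S(1−A) and emits σT⁴ per unit area — no factor of 4, since only the local patch is in balance.
T = [1.16×10⁴ × 0.42 / 5.67×10⁻⁸]^(1/4) = (8.59×10¹⁰)^(1/4) = 541 K.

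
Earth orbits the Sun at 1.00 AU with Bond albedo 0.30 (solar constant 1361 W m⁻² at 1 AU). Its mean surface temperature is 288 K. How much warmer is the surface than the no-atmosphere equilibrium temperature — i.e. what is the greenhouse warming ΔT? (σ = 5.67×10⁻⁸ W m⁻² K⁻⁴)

ΔT ≈ 33.4 K

S = 1361/1.00² = 1361 W m⁻².
T_eq = [S(1−A)/(4σ)]^(1/4) = [1361×0.70/(4×5.67×10⁻⁸)]^(1/4) = 254.6 K.
ΔT = T_surf − T_eq = 288 − 254.6.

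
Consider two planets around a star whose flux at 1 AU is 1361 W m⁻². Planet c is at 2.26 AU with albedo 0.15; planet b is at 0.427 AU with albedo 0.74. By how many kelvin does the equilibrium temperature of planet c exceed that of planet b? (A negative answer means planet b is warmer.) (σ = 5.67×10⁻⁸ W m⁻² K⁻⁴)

ΔT ≈ -126.4 K

T_eq = [S₀(1−A)/(4σd²)]^(1/4), so T ∝ (1−A)^(1/4) / √d.
T₁ = [1361×0.85/(4×5.67×10⁻⁸×2.26²)]^(1/4) = 177.77 K.
T₂ = [1361×0.26/(4×5.67×10⁻⁸×0.427²)]^(1/4) = 304.15 K.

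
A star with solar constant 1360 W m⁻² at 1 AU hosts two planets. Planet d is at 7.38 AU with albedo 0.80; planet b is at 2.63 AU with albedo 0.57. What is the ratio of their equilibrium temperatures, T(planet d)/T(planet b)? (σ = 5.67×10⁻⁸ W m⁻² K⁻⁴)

T_eq = [S₀(1−A)/(4σd²)]^(1/4), so T ∝ (1−A)^(1/4) / √d.
T₁ = [1360×0.20/(4×5.67×10⁻⁸×7.38²)]^(1/4) = 68.50 K.
T₂ = [1360×0.43/(4×5.67×10⁻⁸×2.63²)]^(1/4) = 138.95 K.

T₁/T₂ ≈ 0.493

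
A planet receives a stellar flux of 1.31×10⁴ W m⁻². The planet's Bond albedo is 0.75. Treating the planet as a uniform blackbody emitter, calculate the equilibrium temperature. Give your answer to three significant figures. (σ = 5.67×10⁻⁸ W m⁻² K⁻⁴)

Energy balance: absorbed = emitted ⇒ πR²·S(1−A) = 4πR²·σT_eq⁴, so T_eq⁴ = S(1−A)/(4σ).
T_eq = [1.31×10⁴ × 0.25 / (4 × 5.67×10⁻⁸)]^(1/4) = (1.44×10¹⁰)^(1/4) = 347 K.

T_eq ≈ 347 K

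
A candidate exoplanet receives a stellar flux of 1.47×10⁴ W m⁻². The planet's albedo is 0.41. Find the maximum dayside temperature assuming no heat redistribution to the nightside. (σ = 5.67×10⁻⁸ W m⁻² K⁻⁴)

T_ss ≈ 625 K

With no redistribution each surface element balances locally: S(1−A) = σT⁴.
T = [1.47×10⁴ × 0.59 / 5.67×10⁻⁸]^(1/4) = (1.53×10¹¹)^(1/4) = 625 K.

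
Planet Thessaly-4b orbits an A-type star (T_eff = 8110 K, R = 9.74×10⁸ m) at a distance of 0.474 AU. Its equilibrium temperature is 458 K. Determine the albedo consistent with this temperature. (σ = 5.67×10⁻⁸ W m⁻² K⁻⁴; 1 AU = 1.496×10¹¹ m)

d = 0.474 AU = 7.09×10¹⁰ m.
L = 4πR_⋆²σT_⋆⁴ = 4π(9.74×10⁸)² × 5.67×10⁻⁸ × (8110)⁴ = 2.92×10²⁷ W.
S = L/(4πd²) = 4.63×10⁴ W m⁻².
From T_eq⁴ = S(1−A)/(4σ): 1−A = 4σT_eq⁴/S.
1−A = 4 × 5.67×10⁻⁸ × (458)⁴ / 4.63×10⁴ = 0.216.

A ≈ 0.78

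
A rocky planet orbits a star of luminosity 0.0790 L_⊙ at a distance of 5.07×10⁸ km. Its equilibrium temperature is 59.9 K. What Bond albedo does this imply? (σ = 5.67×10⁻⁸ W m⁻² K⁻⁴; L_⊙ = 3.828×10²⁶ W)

d = 5.07×10⁸ km = 5.07×10¹¹ m.
L = 0.0790 × 3.828×10²⁶ = 3.02×10²⁵ W.
Flux: S = L/(4πd²) = 3.02×10²⁵/(4π×(5.07×10¹¹)²) = 9.36 W m⁻².
From T_eq⁴ = S(1−A)/(4σ): 1−A = 4σT_eq⁴/S.
1−A = 4 × 5.67×10⁻⁸ × (59.9)⁴ / 9.36 = 0.312.

A ≈ 0.69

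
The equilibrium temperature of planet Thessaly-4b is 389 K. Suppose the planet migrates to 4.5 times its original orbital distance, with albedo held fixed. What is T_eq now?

T_eq ∝ L^(1/4) · d^(−1/2).
T′ = 389 / 4.5^(1/2) = 183 K.

T_eq ≈ 183 K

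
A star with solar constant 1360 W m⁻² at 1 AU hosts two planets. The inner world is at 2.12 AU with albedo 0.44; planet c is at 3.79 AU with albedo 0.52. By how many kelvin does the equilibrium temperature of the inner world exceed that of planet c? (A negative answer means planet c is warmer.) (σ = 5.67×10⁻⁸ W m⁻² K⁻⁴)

T_eq = [S₀(1−A)/(4σd²)]^(1/4), so T ∝ (1−A)^(1/4) / √d.
T₁ = [1360×0.56/(4×5.67×10⁻⁸×2.12²)]^(1/4) = 165.33 K.
T₂ = [1360×0.48/(4×5.67×10⁻⁸×3.79²)]^(1/4) = 118.98 K.

ΔT ≈ 46.4 K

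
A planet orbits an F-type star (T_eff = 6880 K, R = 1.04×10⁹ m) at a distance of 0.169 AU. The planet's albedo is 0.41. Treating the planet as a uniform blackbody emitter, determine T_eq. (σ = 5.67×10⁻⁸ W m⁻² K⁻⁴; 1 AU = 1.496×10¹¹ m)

T_eq ≈ 865 K

d = 0.169 AU = 2.53×10¹⁰ m.
L = 4πR_⋆²σT_⋆⁴ = 4π(1.04×10⁹)² × 5.67×10⁻⁸ × (6880)⁴ = 1.73×10²⁷ W.
S = L/(4πd²) = 2.15×10⁵ W m⁻².
Energy balance: absorbed = emitted ⇒ πR²·S(1−A) = 4πR²·σT_eq⁴, so T_eq⁴ = S(1−A)/(4σ).
T_eq = [2.15×10⁵ × 0.59 / (4 × 5.67×10⁻⁸)]^(1/4) = (5.59×10¹¹)^(1/4) = 865 K.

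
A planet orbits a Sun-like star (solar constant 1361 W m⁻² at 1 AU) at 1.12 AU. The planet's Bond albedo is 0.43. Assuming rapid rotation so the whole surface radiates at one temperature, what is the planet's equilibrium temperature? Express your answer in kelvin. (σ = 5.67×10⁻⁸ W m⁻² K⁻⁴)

T_eq ≈ 229 K

Flux at 1.12 AU: S = 1361/1.12² = 1080 W m⁻².
Energy balance: absorbed = emitted ⇒ πR²·S(1−A) = 4πR²·σT_eq⁴, so T_eq⁴ = S(1−A)/(4σ).
T_eq = [1080 × 0.57 / (4 × 5.67×10⁻⁸)]^(1/4) = (2.73×10⁹)^(1/4) = 229 K.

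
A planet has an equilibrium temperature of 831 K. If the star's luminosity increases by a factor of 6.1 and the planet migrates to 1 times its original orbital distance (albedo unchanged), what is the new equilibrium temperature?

T_eq ∝ L^(1/4) · d^(−1/2).
T′ = 831 × 6.1^(1/4) / 1^(1/2) = 1310 K.

T_eq ≈ 1310 K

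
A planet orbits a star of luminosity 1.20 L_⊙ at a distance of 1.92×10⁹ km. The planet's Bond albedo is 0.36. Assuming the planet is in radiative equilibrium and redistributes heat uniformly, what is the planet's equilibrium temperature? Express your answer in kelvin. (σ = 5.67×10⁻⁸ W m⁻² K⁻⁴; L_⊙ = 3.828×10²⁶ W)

d = 1.92×10⁹ km = 1.92×10¹² m.
L = 1.20 × 3.828×10²⁶ = 4.59×10²⁶ W.
Flux: S = L/(4πd²) = 4.59×10²⁶/(4π×(1.92×10¹²)²) = 9.92 W m⁻².
Energy balance: absorbed = emitted ⇒ πR²·S(1−A) = 4πR²·σT_eq⁴, so T_eq⁴ = S(1−A)/(4σ).
T_eq = [9.92 × 0.64 / (4 × 5.67×10⁻⁸)]^(1/4) = (2.80×10⁷)^(1/4) = 72.7 K.

T_eq ≈ 72.7 K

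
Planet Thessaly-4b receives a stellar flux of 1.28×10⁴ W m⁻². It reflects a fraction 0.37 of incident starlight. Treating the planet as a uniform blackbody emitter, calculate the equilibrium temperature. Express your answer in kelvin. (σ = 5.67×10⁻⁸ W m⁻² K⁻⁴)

T_eq ≈ 434 K

Energy balance: absorbed = emitted ⇒ πR²·S(1−A) = 4πR²·σT_eq⁴, so T_eq⁴ = S(1−A)/(4σ).
T_eq = [1.28×10⁴ × 0.63 / (4 × 5.67×10⁻⁸)]^(1/4) = (3.56×10¹⁰)^(1/4) = 434 K.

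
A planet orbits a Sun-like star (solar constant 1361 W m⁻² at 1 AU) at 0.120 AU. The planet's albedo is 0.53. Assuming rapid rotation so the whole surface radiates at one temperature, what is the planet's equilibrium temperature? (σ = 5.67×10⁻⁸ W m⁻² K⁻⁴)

T_eq ≈ 665 K

Flux at 0.120 AU: S = 1361/0.120² = 9.45×10⁴ W m⁻².
Energy balance: absorbed = emitted ⇒ πR²·S(1−A) = 4πR²·σT_eq⁴, so T_eq⁴ = S(1−A)/(4σ).
T_eq = [9.45×10⁴ × 0.47 / (4 × 5.67×10⁻⁸)]^(1/4) = (1.96×10¹¹)^(1/4) = 665 K.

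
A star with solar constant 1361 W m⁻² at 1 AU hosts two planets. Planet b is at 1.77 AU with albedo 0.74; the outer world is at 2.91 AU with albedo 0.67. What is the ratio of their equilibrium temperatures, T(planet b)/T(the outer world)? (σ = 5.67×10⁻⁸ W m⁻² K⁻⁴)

T₁/T₂ ≈ 1.208

T_eq = [S₀(1−A)/(4σd²)]^(1/4), so T ∝ (1−A)^(1/4) / √d.
T₁ = [1361×0.26/(4×5.67×10⁻⁸×1.77²)]^(1/4) = 149.39 K.
T₂ = [1361×0.33/(4×5.67×10⁻⁸×2.91²)]^(1/4) = 123.66 K.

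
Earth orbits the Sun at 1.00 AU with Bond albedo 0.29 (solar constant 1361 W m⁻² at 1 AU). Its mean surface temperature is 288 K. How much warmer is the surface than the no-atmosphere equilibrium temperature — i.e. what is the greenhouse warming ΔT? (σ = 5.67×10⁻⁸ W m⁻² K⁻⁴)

ΔT ≈ 32.5 K

S = 1361/1.00² = 1361 W m⁻².
T_eq = [S(1−A)/(4σ)]^(1/4) = [1361×0.71/(4×5.67×10⁻⁸)]^(1/4) = 255.5 K.
ΔT = T_surf − T_eq = 288 − 255.5.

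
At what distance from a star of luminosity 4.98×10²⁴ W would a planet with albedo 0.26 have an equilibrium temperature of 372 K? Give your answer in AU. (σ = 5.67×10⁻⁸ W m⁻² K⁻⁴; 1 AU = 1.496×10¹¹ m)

From T_eq⁴ = L(1−A)/(16πσd²): d = √[L(1−A)/(16πσT_eq⁴)].
d = √[4.98×10²⁴ × 0.74 / (16π × 5.67×10⁻⁸ × (372)⁴)] = 8.22×10⁹ m = 0.0549 AU.

d ≈ 0.0549 AU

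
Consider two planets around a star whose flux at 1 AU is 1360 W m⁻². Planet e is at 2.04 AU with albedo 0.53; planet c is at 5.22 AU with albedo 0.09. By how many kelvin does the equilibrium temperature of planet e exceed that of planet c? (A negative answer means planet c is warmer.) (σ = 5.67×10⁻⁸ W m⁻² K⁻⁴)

T_eq = [S₀(1−A)/(4σd²)]^(1/4), so T ∝ (1−A)^(1/4) / √d.
T₁ = [1360×0.47/(4×5.67×10⁻⁸×2.04²)]^(1/4) = 161.32 K.
T₂ = [1360×0.91/(4×5.67×10⁻⁸×5.22²)]^(1/4) = 118.96 K.

ΔT ≈ 42.4 K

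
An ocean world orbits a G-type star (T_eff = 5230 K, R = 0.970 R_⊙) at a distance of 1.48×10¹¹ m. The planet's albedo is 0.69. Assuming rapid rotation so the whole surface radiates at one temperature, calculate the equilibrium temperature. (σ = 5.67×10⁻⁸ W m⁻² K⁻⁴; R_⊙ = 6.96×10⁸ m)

R_⋆ = 0.970 × 6.96×10⁸ = 6.75×10⁸ m.
L = 4πR_⋆²σT_⋆⁴ = 4π(6.75×10⁸)² × 5.67×10⁻⁸ × (5230)⁴ = 2.43×10²⁶ W.
S = L/(4πd²) = 883 W m⁻².
Energy balance: absorbed = emitted ⇒ πR²·S(1−A) = 4πR²·σT_eq⁴, so T_eq⁴ = S(1−A)/(4σ).
T_eq = [883 × 0.31 / (4 × 5.67×10⁻⁸)]^(1/4) = (1.21×10⁹)^(1/4) = 186 K.

T_eq ≈ 186 K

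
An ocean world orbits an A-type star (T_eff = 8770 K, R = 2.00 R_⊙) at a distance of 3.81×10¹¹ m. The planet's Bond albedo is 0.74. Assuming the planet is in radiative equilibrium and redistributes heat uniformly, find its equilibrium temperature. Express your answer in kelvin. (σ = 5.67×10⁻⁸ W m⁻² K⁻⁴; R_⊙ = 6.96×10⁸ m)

T_eq ≈ 268 K

R_⋆ = 2.00 × 6.96×10⁸ = 1.39×10⁹ m.
L = 4πR_⋆²σT_⋆⁴ = 4π(1.39×10⁹)² × 5.67×10⁻⁸ × (8770)⁴ = 8.17×10²⁷ W.
S = L/(4πd²) = 4480 W m⁻².
Energy balance: absorbed = emitted ⇒ πR²·S(1−A) = 4πR²·σT_eq⁴, so T_eq⁴ = S(1−A)/(4σ).
T_eq = [4480 × 0.26 / (4 × 5.67×10⁻⁸)]^(1/4) = (5.13×10⁹)^(1/4) = 268 K.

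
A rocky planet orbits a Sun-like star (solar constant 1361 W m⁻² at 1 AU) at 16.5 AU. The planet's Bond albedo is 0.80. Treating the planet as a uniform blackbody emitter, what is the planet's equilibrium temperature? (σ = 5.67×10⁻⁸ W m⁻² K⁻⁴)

Flux at 16.5 AU: S = 1361/16.5² = 5.00 W m⁻².
Energy balance: absorbed = emitted ⇒ πR²·S(1−A) = 4πR²·σT_eq⁴, so T_eq⁴ = S(1−A)/(4σ).
T_eq = [5.00 × 0.20 / (4 × 5.67×10⁻⁸)]^(1/4) = (4.41×10⁶)^(1/4) = 45.8 K.

T_eq ≈ 45.8 K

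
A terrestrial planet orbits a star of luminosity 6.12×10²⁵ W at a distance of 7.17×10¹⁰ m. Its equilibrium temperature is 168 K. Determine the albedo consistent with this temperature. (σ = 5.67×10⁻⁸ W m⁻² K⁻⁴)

A ≈ 0.81

Flux: S = L/(4πd²) = 6.12×10²⁵/(4π×(7.17×10¹⁰)²) = 947 W m⁻².
From T_eq⁴ = S(1−A)/(4σ): 1−A = 4σT_eq⁴/S.
1−A = 4 × 5.67×10⁻⁸ × (168)⁴ / 947 = 0.191.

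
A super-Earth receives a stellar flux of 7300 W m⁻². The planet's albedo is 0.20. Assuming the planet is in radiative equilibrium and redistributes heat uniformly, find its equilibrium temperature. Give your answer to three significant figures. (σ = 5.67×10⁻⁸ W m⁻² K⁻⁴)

T_eq ≈ 401 K

Energy balance: absorbed = emitted ⇒ πR²·S(1−A) = 4πR²·σT_eq⁴, so T_eq⁴ = S(1−A)/(4σ).
T_eq = [7300 × 0.80 / (4 × 5.67×10⁻⁸)]^(1/4) = (2.57×10¹⁰)^(1/4) = 401 K.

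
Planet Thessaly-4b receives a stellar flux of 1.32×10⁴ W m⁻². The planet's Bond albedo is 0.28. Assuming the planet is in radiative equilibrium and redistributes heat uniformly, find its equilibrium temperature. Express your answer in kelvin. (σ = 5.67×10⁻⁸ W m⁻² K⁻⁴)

Energy balance: absorbed = emitted ⇒ πR²·S(1−A) = 4πR²·σT_eq⁴, so T_eq⁴ = S(1−A)/(4σ).
T_eq = [1.32×10⁴ × 0.72 / (4 × 5.67×10⁻⁸)]^(1/4) = (4.19×10¹⁰)^(1/4) = 452 K.

T_eq ≈ 452 K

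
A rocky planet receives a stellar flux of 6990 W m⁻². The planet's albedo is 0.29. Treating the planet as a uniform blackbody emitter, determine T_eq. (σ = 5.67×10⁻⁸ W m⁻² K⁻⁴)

Energy balance: absorbed = emitted ⇒ πR²·S(1−A) = 4πR²·σT_eq⁴, so T_eq⁴ = S(1−A)/(4σ).
T_eq = [6990 × 0.71 / (4 × 5.67×10⁻⁸)]^(1/4) = (2.19×10¹⁰)^(1/4) = 385 K.

T_eq ≈ 385 K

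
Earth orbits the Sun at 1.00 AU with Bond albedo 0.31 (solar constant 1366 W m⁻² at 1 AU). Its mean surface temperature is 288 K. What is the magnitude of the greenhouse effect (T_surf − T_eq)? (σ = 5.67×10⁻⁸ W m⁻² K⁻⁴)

S = 1366/1.00² = 1366 W m⁻².
T_eq = [S(1−A)/(4σ)]^(1/4) = [1366×0.69/(4×5.67×10⁻⁸)]^(1/4) = 253.9 K.
ΔT = T_surf − T_eq = 288 − 253.9.

ΔT ≈ 34.1 K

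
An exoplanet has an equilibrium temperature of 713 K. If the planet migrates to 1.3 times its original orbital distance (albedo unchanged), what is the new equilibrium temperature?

T_eq ≈ 625 K

T_eq ∝ L^(1/4) · d^(−1/2).
T′ = 713 / 1.3^(1/2) = 625 K.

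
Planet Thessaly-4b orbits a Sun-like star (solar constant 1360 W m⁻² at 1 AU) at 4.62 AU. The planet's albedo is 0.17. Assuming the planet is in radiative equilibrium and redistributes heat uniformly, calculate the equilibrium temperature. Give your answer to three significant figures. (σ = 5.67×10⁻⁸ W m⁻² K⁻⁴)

Flux at 4.62 AU: S = 1360/4.62² = 63.7 W m⁻².
Energy balance: absorbed = emitted ⇒ πR²·S(1−A) = 4πR²·σT_eq⁴, so T_eq⁴ = S(1−A)/(4σ).
T_eq = [63.7 × 0.83 / (4 × 5.67×10⁻⁸)]^(1/4) = (2.33×10⁸)^(1/4) = 124 K.

T_eq ≈ 124 K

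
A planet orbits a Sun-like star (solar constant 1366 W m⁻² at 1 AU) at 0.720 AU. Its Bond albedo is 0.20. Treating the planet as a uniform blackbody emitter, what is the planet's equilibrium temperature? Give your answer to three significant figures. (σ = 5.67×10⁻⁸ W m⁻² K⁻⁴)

Flux at 0.720 AU: S = 1366/0.720² = 2640 W m⁻².
Energy balance: absorbed = emitted ⇒ πR²·S(1−A) = 4πR²·σT_eq⁴, so T_eq⁴ = S(1−A)/(4σ).
T_eq = [2640 × 0.80 / (4 × 5.67×10⁻⁸)]^(1/4) = (9.29×10⁹)^(1/4) = 310 K.

T_eq ≈ 310 K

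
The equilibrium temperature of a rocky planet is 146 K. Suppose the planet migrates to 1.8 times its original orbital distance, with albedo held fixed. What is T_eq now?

T_eq ≈ 109 K

T_eq ∝ L^(1/4) · d^(−1/2).
T′ = 146 / 1.8^(1/2) = 109 K.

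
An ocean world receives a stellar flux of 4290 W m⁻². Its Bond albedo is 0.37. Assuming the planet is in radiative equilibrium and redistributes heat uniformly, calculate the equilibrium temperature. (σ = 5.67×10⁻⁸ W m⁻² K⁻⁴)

Energy balance: absorbed = emitted ⇒ πR²·S(1−A) = 4πR²·σT_eq⁴, so T_eq⁴ = S(1−A)/(4σ).
T_eq = [4290 × 0.63 / (4 × 5.67×10⁻⁸)]^(1/4) = (1.19×10¹⁰)^(1/4) = 330 K.

T_eq ≈ 330 K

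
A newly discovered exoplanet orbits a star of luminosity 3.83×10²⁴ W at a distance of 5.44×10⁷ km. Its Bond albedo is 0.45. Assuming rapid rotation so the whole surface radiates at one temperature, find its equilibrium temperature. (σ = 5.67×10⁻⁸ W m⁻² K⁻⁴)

T_eq ≈ 126 K

d = 5.44×10⁷ km = 5.44×10¹⁰ m.
Flux: S = L/(4πd²) = 3.83×10²⁴/(4π×(5.44×10¹⁰)²) = 103 W m⁻².
Energy balance: absorbed = emitted ⇒ πR²·S(1−A) = 4πR²·σT_eq⁴, so T_eq⁴ = S(1−A)/(4σ).
T_eq = [103 × 0.55 / (4 × 5.67×10⁻⁸)]^(1/4) = (2.50×10⁸)^(1/4) = 126 K.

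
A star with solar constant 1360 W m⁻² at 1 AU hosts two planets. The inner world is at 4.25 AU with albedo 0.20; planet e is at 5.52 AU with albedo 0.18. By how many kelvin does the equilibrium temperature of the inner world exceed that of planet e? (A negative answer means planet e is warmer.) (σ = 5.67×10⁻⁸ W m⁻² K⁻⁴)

ΔT ≈ 15.0 K

T_eq = [S₀(1−A)/(4σd²)]^(1/4), so T ∝ (1−A)^(1/4) / √d.
T₁ = [1360×0.80/(4×5.67×10⁻⁸×4.25²)]^(1/4) = 127.66 K.
T₂ = [1360×0.82/(4×5.67×10⁻⁸×5.52²)]^(1/4) = 112.71 K.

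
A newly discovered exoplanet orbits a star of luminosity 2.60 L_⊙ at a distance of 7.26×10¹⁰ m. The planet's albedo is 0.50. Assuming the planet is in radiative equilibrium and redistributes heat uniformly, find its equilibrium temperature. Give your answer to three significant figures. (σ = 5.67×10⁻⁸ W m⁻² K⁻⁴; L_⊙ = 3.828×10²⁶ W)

L = 2.60 × 3.828×10²⁶ = 9.95×10²⁶ W.
Flux: S = L/(4πd²) = 9.95×10²⁶/(4π×(7.26×10¹⁰)²) = 1.50×10⁴ W m⁻².
Energy balance: absorbed = emitted ⇒ πR²·S(1−A) = 4πR²·σT_eq⁴, so T_eq⁴ = S(1−A)/(4σ).
T_eq = [1.50×10⁴ × 0.50 / (4 × 5.67×10⁻⁸)]^(1/4) = (3.31×10¹⁰)^(1/4) = 427 K.

T_eq ≈ 427 K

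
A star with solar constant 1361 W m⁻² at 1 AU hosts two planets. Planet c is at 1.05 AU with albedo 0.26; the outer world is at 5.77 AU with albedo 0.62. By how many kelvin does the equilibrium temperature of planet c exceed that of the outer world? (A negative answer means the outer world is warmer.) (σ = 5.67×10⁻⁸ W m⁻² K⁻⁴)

T_eq = [S₀(1−A)/(4σd²)]^(1/4), so T ∝ (1−A)^(1/4) / √d.
T₁ = [1361×0.74/(4×5.67×10⁻⁸×1.05²)]^(1/4) = 251.92 K.
T₂ = [1361×0.38/(4×5.67×10⁻⁸×5.77²)]^(1/4) = 90.97 K.

ΔT ≈ 160.9 K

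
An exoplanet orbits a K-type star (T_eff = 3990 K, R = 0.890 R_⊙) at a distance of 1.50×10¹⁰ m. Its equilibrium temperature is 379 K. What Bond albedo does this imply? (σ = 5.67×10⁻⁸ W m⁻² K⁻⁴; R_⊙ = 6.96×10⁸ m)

R_⋆ = 0.890 × 6.96×10⁸ = 6.19×10⁸ m.
L = 4πR_⋆²σT_⋆⁴ = 4π(6.19×10⁸)² × 5.67×10⁻⁸ × (3990)⁴ = 6.93×10²⁵ W.
S = L/(4πd²) = 2.45×10⁴ W m⁻².
From T_eq⁴ = S(1−A)/(4σ): 1−A = 4σT_eq⁴/S.
1−A = 4 × 5.67×10⁻⁸ × (379)⁴ / 2.45×10⁴ = 0.191.

A ≈ 0.81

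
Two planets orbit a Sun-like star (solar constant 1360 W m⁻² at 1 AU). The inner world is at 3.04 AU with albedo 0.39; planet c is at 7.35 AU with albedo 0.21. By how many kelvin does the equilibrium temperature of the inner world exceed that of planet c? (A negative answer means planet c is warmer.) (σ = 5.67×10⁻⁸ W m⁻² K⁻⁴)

T_eq = [S₀(1−A)/(4σd²)]^(1/4), so T ∝ (1−A)^(1/4) / √d.
T₁ = [1360×0.61/(4×5.67×10⁻⁸×3.04²)]^(1/4) = 141.05 K.
T₂ = [1360×0.79/(4×5.67×10⁻⁸×7.35²)]^(1/4) = 96.77 K.

ΔT ≈ 44.3 K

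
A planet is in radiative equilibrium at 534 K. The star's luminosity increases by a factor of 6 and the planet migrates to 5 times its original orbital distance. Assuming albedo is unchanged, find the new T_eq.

T_eq ∝ L^(1/4) · d^(−1/2).
T′ = 534 × 6^(1/4) / 5^(1/2) = 374 K.

T_eq ≈ 374 K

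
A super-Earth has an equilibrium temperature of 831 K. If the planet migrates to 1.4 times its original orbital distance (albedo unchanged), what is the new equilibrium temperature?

T_eq ≈ 702 K

T_eq ∝ L^(1/4) · d^(−1/2).
T′ = 831 / 1.4^(1/2) = 702 K.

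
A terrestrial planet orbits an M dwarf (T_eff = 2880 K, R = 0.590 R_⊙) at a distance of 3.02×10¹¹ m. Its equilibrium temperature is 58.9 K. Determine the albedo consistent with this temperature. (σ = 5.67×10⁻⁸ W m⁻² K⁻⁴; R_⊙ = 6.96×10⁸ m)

R_⋆ = 0.590 × 6.96×10⁸ = 4.11×10⁸ m.
L = 4πR_⋆²σT_⋆⁴ = 4π(4.11×10⁸)² × 5.67×10⁻⁸ × (2880)⁴ = 8.27×10²⁴ W.
S = L/(4πd²) = 7.21 W m⁻².
From T_eq⁴ = S(1−A)/(4σ): 1−A = 4σT_eq⁴/S.
1−A = 4 × 5.67×10⁻⁸ × (58.9)⁴ / 7.21 = 0.378.

A ≈ 0.62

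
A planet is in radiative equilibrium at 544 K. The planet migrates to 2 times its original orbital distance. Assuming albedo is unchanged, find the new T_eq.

T_eq ∝ L^(1/4) · d^(−1/2).
T′ = 544 / 2^(1/2) = 385 K.

T_eq ≈ 385 K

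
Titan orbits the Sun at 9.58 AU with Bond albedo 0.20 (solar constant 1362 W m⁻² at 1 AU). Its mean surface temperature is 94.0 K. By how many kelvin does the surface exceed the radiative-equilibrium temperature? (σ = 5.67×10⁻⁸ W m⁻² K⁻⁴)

ΔT ≈ 8.9 K

S = 1362/9.58² = 14.84 W m⁻².
T_eq = [S(1−A)/(4σ)]^(1/4) = [14.84×0.80/(4×5.67×10⁻⁸)]^(1/4) = 85.1 K.
ΔT = T_surf − T_eq = 94 − 85.1.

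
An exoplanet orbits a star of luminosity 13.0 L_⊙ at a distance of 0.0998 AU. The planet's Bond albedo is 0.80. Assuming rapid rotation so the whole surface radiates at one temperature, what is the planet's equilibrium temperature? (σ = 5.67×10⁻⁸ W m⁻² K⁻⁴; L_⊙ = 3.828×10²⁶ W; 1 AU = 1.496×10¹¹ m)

d = 0.0998 AU = 1.49×10¹⁰ m.
L = 13.0 × 3.828×10²⁶ = 4.98×10²⁷ W.
Flux: S = L/(4πd²) = 4.98×10²⁷/(4π×(1.49×10¹⁰)²) = 1.78×10⁶ W m⁻².
Energy balance: absorbed = emitted ⇒ πR²·S(1−A) = 4πR²·σT_eq⁴, so T_eq⁴ = S(1−A)/(4σ).
T_eq = [1.78×10⁶ × 0.20 / (4 × 5.67×10⁻⁸)]^(1/4) = (1.57×10¹²)^(1/4) = 1120 K.

T_eq ≈ 1120 K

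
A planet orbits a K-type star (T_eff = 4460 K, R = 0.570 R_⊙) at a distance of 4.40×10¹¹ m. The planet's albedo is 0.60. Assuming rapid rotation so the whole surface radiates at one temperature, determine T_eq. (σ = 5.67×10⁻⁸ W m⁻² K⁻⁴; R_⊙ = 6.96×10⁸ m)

T_eq ≈ 75.3 K

R_⋆ = 0.570 × 6.96×10⁸ = 3.97×10⁸ m.
L = 4πR_⋆²σT_⋆⁴ = 4π(3.97×10⁸)² × 5.67×10⁻⁸ × (4460)⁴ = 4.44×10²⁵ W.
S = L/(4πd²) = 18.2 W m⁻².
Energy balance: absorbed = emitted ⇒ πR²·S(1−A) = 4πR²·σT_eq⁴, so T_eq⁴ = S(1−A)/(4σ).
T_eq = [18.2 × 0.40 / (4 × 5.67×10⁻⁸)]^(1/4) = (3.22×10⁷)^(1/4) = 75.3 K.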